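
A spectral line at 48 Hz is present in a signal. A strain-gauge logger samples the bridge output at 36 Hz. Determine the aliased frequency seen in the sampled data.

12 Hz

48 Hz mod fs = 12 Hz.
12 Hz ≤ fs/2 = 18 Hz, appears at 12 Hz.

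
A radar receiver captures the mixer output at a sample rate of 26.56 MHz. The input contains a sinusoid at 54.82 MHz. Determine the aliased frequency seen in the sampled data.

54.82 MHz mod fs = 1.7 MHz.
1.7 MHz ≤ fs/2 = 13.28 MHz, appears at 1.7 MHz.

1.7 MHz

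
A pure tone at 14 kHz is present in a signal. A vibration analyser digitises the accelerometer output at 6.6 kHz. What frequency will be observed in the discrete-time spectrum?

0.8 kHz

14 kHz mod fs = 0.8 kHz.
0.8 kHz ≤ fs/2 = 3.3 kHz, appears at 0.8 kHz.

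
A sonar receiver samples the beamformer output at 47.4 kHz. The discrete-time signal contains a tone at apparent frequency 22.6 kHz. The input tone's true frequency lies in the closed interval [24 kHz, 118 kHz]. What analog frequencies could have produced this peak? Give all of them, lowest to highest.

Frequencies that alias to 22.6 kHz are k·fs ± 22.6 kHz for integer k ≥ 0.
k=0: 22.6 kHz.
k=1: 24.8 kHz, 70 kHz.
k=2: 72.2 kHz, 117.4 kHz.
k=3: 119.6 kHz, 164.8 kHz.
Within [24 kHz, 118 kHz]: 24.8 kHz, 70 kHz, 72.2 kHz, 117.4 kHz.

24.8 kHz, 70 kHz, 72.2 kHz, 117.4 kHz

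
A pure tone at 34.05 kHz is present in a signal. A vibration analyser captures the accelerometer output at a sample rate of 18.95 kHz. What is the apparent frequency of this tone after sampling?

34.05 kHz mod fs = 15.1 kHz.
15.1 kHz > fs/2 = 9.475 kHz, folds to fs − 15.1 kHz = 3.85 kHz.

3.85 kHz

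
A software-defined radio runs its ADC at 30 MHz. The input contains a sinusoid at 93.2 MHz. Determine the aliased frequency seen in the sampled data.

93.2 MHz mod fs = 3.2 MHz.
3.2 MHz ≤ fs/2 = 15 MHz, appears at 3.2 MHz.

3.2 MHz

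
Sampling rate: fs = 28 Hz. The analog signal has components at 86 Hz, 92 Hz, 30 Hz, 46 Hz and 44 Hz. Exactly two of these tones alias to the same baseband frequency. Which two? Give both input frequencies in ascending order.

30 Hz, 86 Hz

fs/2 = 14 Hz.
86 Hz mod fs = 2 Hz.
2 Hz ≤ fs/2 = 14 Hz, appears at 2 Hz.
92 Hz mod fs = 8 Hz.
8 Hz ≤ fs/2 = 14 Hz, appears at 8 Hz.
30 Hz mod fs = 2 Hz.
2 Hz ≤ fs/2 = 14 Hz, appears at 2 Hz.
46 Hz mod fs = 18 Hz.
18 Hz > fs/2 = 14 Hz, folds to fs − 18 Hz = 10 Hz.
44 Hz mod fs = 16 Hz.
16 Hz > fs/2 = 14 Hz, folds to fs − 16 Hz = 12 Hz.
30 Hz and 86 Hz both map to 2 Hz.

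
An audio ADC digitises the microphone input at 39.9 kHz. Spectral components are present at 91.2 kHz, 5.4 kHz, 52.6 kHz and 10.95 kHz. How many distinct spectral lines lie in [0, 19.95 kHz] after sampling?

fs/2 = 19.95 kHz.
91.2 kHz mod fs = 11.4 kHz.
11.4 kHz ≤ fs/2 = 19.95 kHz, appears at 11.4 kHz.
5.4 kHz ≤ fs/2 = 19.95 kHz, passes unchanged.
52.6 kHz mod fs = 12.7 kHz.
12.7 kHz ≤ fs/2 = 19.95 kHz, appears at 12.7 kHz.
10.95 kHz ≤ fs/2 = 19.95 kHz, passes unchanged.
Distinct values: {5.4 kHz, 10.95 kHz, 11.4 kHz, 12.7 kHz} → 4.

4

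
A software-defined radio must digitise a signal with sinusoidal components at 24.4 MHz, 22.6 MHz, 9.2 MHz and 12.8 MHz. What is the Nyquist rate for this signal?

Highest-frequency component: 24.4 MHz.
Nyquist rate = 2 × 24.4 MHz = 48.8 MHz.

48.8 MHz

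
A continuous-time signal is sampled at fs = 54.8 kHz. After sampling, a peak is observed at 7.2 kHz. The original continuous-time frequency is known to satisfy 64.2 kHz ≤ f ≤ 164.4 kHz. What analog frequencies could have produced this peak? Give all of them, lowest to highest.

102.4 kHz, 116.8 kHz, 157.2 kHz

Frequencies that alias to 7.2 kHz are k·fs ± 7.2 kHz for integer k ≥ 0.
k=0: 7.2 kHz.
k=1: 47.6 kHz, 62 kHz.
k=2: 102.4 kHz, 116.8 kHz.
k=3: 157.2 kHz, 171.6 kHz.
k=4: 212 kHz, 226.4 kHz.
Within [64.2 kHz, 164.4 kHz]: 102.4 kHz, 116.8 kHz, 157.2 kHz.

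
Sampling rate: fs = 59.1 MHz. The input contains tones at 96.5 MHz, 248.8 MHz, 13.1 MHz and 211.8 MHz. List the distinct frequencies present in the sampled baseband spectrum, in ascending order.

12.4 MHz, 13.1 MHz, 21.7 MHz, 24.6 MHz

fs/2 = 29.55 MHz.
96.5 MHz mod fs = 37.4 MHz.
37.4 MHz > fs/2 = 29.55 MHz, folds to fs − 37.4 MHz = 21.7 MHz.
248.8 MHz mod fs = 12.4 MHz.
12.4 MHz ≤ fs/2 = 29.55 MHz, appears at 12.4 MHz.
13.1 MHz ≤ fs/2 = 29.55 MHz, passes unchanged.
211.8 MHz mod fs = 34.5 MHz.
34.5 MHz > fs/2 = 29.55 MHz, folds to fs − 34.5 MHz = 24.6 MHz.
Distinct values: {12.4 MHz, 13.1 MHz, 21.7 MHz, 24.6 MHz}.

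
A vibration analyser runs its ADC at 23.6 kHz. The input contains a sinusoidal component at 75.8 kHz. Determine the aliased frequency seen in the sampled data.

75.8 kHz mod fs = 5 kHz.
5 kHz ≤ fs/2 = 11.8 kHz, appears at 5 kHz.

5 kHz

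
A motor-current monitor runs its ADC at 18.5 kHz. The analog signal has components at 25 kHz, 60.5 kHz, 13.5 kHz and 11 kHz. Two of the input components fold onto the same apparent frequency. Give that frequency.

fs/2 = 9.25 kHz.
25 kHz mod fs = 6.5 kHz.
6.5 kHz ≤ fs/2 = 9.25 kHz, appears at 6.5 kHz.
60.5 kHz mod fs = 5 kHz.
5 kHz ≤ fs/2 = 9.25 kHz, appears at 5 kHz.
13.5 kHz > fs/2 = 9.25 kHz, folds to fs − 13.5 kHz = 5 kHz.
11 kHz > fs/2 = 9.25 kHz, folds to fs − 11 kHz = 7.5 kHz.
13.5 kHz and 60.5 kHz both map to 5 kHz.

5 kHz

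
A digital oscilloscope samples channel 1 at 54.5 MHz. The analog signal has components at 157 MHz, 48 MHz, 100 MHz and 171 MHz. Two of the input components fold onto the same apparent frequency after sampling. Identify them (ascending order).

fs/2 = 27.25 MHz.
157 MHz mod fs = 48 MHz.
48 MHz > fs/2 = 27.25 MHz, folds to fs − 48 MHz = 6.5 MHz.
48 MHz > fs/2 = 27.25 MHz, folds to fs − 48 MHz = 6.5 MHz.
100 MHz mod fs = 45.5 MHz.
45.5 MHz > fs/2 = 27.25 MHz, folds to fs − 45.5 MHz = 9 MHz.
171 MHz mod fs = 7.5 MHz.
7.5 MHz ≤ fs/2 = 27.25 MHz, appears at 7.5 MHz.
48 MHz and 157 MHz both map to 6.5 MHz.

48 MHz, 157 MHz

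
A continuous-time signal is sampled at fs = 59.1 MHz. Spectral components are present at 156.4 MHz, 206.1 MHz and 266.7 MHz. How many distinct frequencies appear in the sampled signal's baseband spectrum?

2

fs/2 = 29.55 MHz.
156.4 MHz mod fs = 38.2 MHz.
38.2 MHz > fs/2 = 29.55 MHz, folds to fs − 38.2 MHz = 20.9 MHz.
206.1 MHz mod fs = 28.8 MHz.
28.8 MHz ≤ fs/2 = 29.55 MHz, appears at 28.8 MHz.
266.7 MHz mod fs = 30.3 MHz.
30.3 MHz > fs/2 = 29.55 MHz, folds to fs − 30.3 MHz = 28.8 MHz.
Distinct values: {20.9 MHz, 28.8 MHz} → 2.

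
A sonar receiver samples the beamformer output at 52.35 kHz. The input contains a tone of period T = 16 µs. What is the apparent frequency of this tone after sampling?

T = 16 µs → f = 1/T = 62.5 kHz.
62.5 kHz mod fs = 10.15 kHz.
10.15 kHz ≤ fs/2 = 26.175 kHz, appears at 10.15 kHz.

10.15 kHz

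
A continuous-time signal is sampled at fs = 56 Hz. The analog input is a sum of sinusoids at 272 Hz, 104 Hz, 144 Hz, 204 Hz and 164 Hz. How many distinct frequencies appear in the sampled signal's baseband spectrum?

4

fs/2 = 28 Hz.
272 Hz mod fs = 48 Hz.
48 Hz > fs/2 = 28 Hz, folds to fs − 48 Hz = 8 Hz.
104 Hz mod fs = 48 Hz.
48 Hz > fs/2 = 28 Hz, folds to fs − 48 Hz = 8 Hz.
144 Hz mod fs = 32 Hz.
32 Hz > fs/2 = 28 Hz, folds to fs − 32 Hz = 24 Hz.
204 Hz mod fs = 36 Hz.
36 Hz > fs/2 = 28 Hz, folds to fs − 36 Hz = 20 Hz.
164 Hz mod fs = 52 Hz.
52 Hz > fs/2 = 28 Hz, folds to fs − 52 Hz = 4 Hz.
Distinct values: {4 Hz, 8 Hz, 20 Hz, 24 Hz} → 4.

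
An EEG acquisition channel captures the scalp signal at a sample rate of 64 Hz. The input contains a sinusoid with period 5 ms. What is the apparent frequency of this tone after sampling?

T = 5 ms → f = 1/T = 200 Hz.
200 Hz mod fs = 8 Hz.
8 Hz ≤ fs/2 = 32 Hz, appears at 8 Hz.

8 Hz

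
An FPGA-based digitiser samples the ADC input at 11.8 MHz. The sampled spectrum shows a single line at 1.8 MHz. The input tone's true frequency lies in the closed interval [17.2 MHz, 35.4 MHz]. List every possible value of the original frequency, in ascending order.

Frequencies that alias to 1.8 MHz are k·fs ± 1.8 MHz for integer k ≥ 0.
k=0: 1.8 MHz.
k=1: 10 MHz, 13.6 MHz.
k=2: 21.8 MHz, 25.4 MHz.
k=3: 33.6 MHz, 37.2 MHz.
k=4: 45.4 MHz, 49 MHz.
Within [17.2 MHz, 35.4 MHz]: 21.8 MHz, 25.4 MHz, 33.6 MHz.

21.8 MHz, 25.4 MHz, 33.6 MHz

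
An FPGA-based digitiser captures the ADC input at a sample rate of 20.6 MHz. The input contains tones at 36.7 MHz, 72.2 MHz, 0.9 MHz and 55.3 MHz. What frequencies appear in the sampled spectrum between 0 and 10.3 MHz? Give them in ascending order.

0.9 MHz, 4.5 MHz, 6.5 MHz, 10.2 MHz

fs/2 = 10.3 MHz.
36.7 MHz mod fs = 16.1 MHz.
16.1 MHz > fs/2 = 10.3 MHz, folds to fs − 16.1 MHz = 4.5 MHz.
72.2 MHz mod fs = 10.4 MHz.
10.4 MHz > fs/2 = 10.3 MHz, folds to fs − 10.4 MHz = 10.2 MHz.
0.9 MHz ≤ fs/2 = 10.3 MHz, passes unchanged.
55.3 MHz mod fs = 14.1 MHz.
14.1 MHz > fs/2 = 10.3 MHz, folds to fs − 14.1 MHz = 6.5 MHz.
Distinct values: {0.9 MHz, 4.5 MHz, 6.5 MHz, 10.2 MHz}.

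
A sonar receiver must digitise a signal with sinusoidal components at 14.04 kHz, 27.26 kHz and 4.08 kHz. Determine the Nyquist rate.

Highest-frequency component: 27.26 kHz.
Nyquist rate = 2 × 27.26 kHz = 54.52 kHz.

54.52 kHz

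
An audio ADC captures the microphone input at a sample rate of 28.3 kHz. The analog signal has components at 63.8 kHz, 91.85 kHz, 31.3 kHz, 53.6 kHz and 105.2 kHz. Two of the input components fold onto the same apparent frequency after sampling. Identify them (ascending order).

fs/2 = 14.15 kHz.
63.8 kHz mod fs = 7.2 kHz.
7.2 kHz ≤ fs/2 = 14.15 kHz, appears at 7.2 kHz.
91.85 kHz mod fs = 6.95 kHz.
6.95 kHz ≤ fs/2 = 14.15 kHz, appears at 6.95 kHz.
31.3 kHz mod fs = 3 kHz.
3 kHz ≤ fs/2 = 14.15 kHz, appears at 3 kHz.
53.6 kHz mod fs = 25.3 kHz.
25.3 kHz > fs/2 = 14.15 kHz, folds to fs − 25.3 kHz = 3 kHz.
105.2 kHz mod fs = 20.3 kHz.
20.3 kHz > fs/2 = 14.15 kHz, folds to fs − 20.3 kHz = 8 kHz.
31.3 kHz and 53.6 kHz both map to 3 kHz.

31.3 kHz, 53.6 kHz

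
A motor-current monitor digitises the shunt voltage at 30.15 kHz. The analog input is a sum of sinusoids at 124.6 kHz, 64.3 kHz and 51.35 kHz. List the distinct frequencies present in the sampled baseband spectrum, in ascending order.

fs/2 = 15.075 kHz.
124.6 kHz mod fs = 4 kHz.
4 kHz ≤ fs/2 = 15.075 kHz, appears at 4 kHz.
64.3 kHz mod fs = 4 kHz.
4 kHz ≤ fs/2 = 15.075 kHz, appears at 4 kHz.
51.35 kHz mod fs = 21.2 kHz.
21.2 kHz > fs/2 = 15.075 kHz, folds to fs − 21.2 kHz = 8.95 kHz.
Distinct values: {4 kHz, 8.95 kHz}.

4 kHz, 8.95 kHz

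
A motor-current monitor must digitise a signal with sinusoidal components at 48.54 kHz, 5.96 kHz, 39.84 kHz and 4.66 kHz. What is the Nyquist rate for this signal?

97.08 kHz

Highest-frequency component: 48.54 kHz.
Nyquist rate = 2 × 48.54 kHz = 97.08 kHz.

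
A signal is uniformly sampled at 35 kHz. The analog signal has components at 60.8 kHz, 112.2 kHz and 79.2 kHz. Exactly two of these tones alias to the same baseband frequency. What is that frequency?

fs/2 = 17.5 kHz.
60.8 kHz mod fs = 25.8 kHz.
25.8 kHz > fs/2 = 17.5 kHz, folds to fs − 25.8 kHz = 9.2 kHz.
112.2 kHz mod fs = 7.2 kHz.
7.2 kHz ≤ fs/2 = 17.5 kHz, appears at 7.2 kHz.
79.2 kHz mod fs = 9.2 kHz.
9.2 kHz ≤ fs/2 = 17.5 kHz, appears at 9.2 kHz.
60.8 kHz and 79.2 kHz both map to 9.2 kHz.

9.2 kHz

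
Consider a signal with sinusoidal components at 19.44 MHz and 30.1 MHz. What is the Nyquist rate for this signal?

60.2 MHz

Highest-frequency component: 30.1 MHz.
Nyquist rate = 2 × 30.1 MHz = 60.2 MHz.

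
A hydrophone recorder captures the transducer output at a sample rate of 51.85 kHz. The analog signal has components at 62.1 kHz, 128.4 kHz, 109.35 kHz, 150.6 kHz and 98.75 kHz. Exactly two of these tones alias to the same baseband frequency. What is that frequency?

fs/2 = 25.925 kHz.
62.1 kHz mod fs = 10.25 kHz.
10.25 kHz ≤ fs/2 = 25.925 kHz, appears at 10.25 kHz.
128.4 kHz mod fs = 24.7 kHz.
24.7 kHz ≤ fs/2 = 25.925 kHz, appears at 24.7 kHz.
109.35 kHz mod fs = 5.65 kHz.
5.65 kHz ≤ fs/2 = 25.925 kHz, appears at 5.65 kHz.
150.6 kHz mod fs = 46.9 kHz.
46.9 kHz > fs/2 = 25.925 kHz, folds to fs − 46.9 kHz = 4.95 kHz.
98.75 kHz mod fs = 46.9 kHz.
46.9 kHz > fs/2 = 25.925 kHz, folds to fs − 46.9 kHz = 4.95 kHz.
98.75 kHz and 150.6 kHz both map to 4.95 kHz.

4.95 kHz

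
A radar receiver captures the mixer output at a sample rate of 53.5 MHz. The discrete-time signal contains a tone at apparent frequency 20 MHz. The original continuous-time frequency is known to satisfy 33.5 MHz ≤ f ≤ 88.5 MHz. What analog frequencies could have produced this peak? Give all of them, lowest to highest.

Frequencies that alias to 20 MHz are k·fs ± 20 MHz for integer k ≥ 0.
k=0: 20 MHz.
k=1: 33.5 MHz, 73.5 MHz.
k=2: 87 MHz, 127 MHz.
k=3: 140.5 MHz, 180.5 MHz.
Within [33.5 MHz, 88.5 MHz]: 33.5 MHz, 73.5 MHz, 87 MHz.

33.5 MHz, 73.5 MHz, 87 MHz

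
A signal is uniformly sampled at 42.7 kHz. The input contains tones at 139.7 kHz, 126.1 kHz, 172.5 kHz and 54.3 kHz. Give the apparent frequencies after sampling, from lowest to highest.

1.7 kHz, 2 kHz, 11.6 kHz

fs/2 = 21.35 kHz.
139.7 kHz mod fs = 11.6 kHz.
11.6 kHz ≤ fs/2 = 21.35 kHz, appears at 11.6 kHz.
126.1 kHz mod fs = 40.7 kHz.
40.7 kHz > fs/2 = 21.35 kHz, folds to fs − 40.7 kHz = 2 kHz.
172.5 kHz mod fs = 1.7 kHz.
1.7 kHz ≤ fs/2 = 21.35 kHz, appears at 1.7 kHz.
54.3 kHz mod fs = 11.6 kHz.
11.6 kHz ≤ fs/2 = 21.35 kHz, appears at 11.6 kHz.
Distinct values: {1.7 kHz, 2 kHz, 11.6 kHz}.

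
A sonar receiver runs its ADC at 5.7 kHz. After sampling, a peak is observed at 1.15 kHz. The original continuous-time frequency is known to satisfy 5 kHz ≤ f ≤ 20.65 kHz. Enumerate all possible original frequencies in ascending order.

Frequencies that alias to 1.15 kHz are k·fs ± 1.15 kHz for integer k ≥ 0.
k=0: 1.15 kHz.
k=1: 4.55 kHz, 6.85 kHz.
k=2: 10.25 kHz, 12.55 kHz.
k=3: 15.95 kHz, 18.25 kHz.
k=4: 21.65 kHz, 23.95 kHz.
Within [5 kHz, 20.65 kHz]: 6.85 kHz, 10.25 kHz, 12.55 kHz, 15.95 kHz, 18.25 kHz.

6.85 kHz, 10.25 kHz, 12.55 kHz, 15.95 kHz, 18.25 kHz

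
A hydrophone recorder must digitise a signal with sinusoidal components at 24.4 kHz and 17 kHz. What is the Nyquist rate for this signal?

48.8 kHz

Highest-frequency component: 24.4 kHz.
Nyquist rate = 2 × 24.4 kHz = 48.8 kHz.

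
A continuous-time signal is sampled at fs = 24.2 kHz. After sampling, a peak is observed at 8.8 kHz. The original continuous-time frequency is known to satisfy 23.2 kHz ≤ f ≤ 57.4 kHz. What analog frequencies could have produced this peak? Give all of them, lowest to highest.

33 kHz, 39.6 kHz, 57.2 kHz

Frequencies that alias to 8.8 kHz are k·fs ± 8.8 kHz for integer k ≥ 0.
k=0: 8.8 kHz.
k=1: 15.4 kHz, 33 kHz.
k=2: 39.6 kHz, 57.2 kHz.
k=3: 63.8 kHz, 81.4 kHz.
Within [23.2 kHz, 57.4 kHz]: 33 kHz, 39.6 kHz, 57.2 kHz.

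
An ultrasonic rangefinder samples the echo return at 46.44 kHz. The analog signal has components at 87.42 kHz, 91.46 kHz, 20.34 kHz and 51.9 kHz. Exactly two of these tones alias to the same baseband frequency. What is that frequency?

5.46 kHz

fs/2 = 23.22 kHz.
87.42 kHz mod fs = 40.98 kHz.
40.98 kHz > fs/2 = 23.22 kHz, folds to fs − 40.98 kHz = 5.46 kHz.
91.46 kHz mod fs = 45.02 kHz.
45.02 kHz > fs/2 = 23.22 kHz, folds to fs − 45.02 kHz = 1.42 kHz.
20.34 kHz ≤ fs/2 = 23.22 kHz, passes unchanged.
51.9 kHz mod fs = 5.46 kHz.
5.46 kHz ≤ fs/2 = 23.22 kHz, appears at 5.46 kHz.
51.9 kHz and 87.42 kHz both map to 5.46 kHz.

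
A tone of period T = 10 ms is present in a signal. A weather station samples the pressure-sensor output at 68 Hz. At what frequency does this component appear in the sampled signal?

T = 10 ms → f = 1/T = 100 Hz.
100 Hz mod fs = 32 Hz.
32 Hz ≤ fs/2 = 34 Hz, appears at 32 Hz.

32 Hz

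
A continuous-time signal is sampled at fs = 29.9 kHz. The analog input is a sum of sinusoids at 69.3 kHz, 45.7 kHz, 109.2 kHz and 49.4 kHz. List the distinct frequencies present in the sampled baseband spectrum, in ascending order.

9.5 kHz, 10.4 kHz, 14.1 kHz

fs/2 = 14.95 kHz.
69.3 kHz mod fs = 9.5 kHz.
9.5 kHz ≤ fs/2 = 14.95 kHz, appears at 9.5 kHz.
45.7 kHz mod fs = 15.8 kHz.
15.8 kHz > fs/2 = 14.95 kHz, folds to fs − 15.8 kHz = 14.1 kHz.
109.2 kHz mod fs = 19.5 kHz.
19.5 kHz > fs/2 = 14.95 kHz, folds to fs − 19.5 kHz = 10.4 kHz.
49.4 kHz mod fs = 19.5 kHz.
19.5 kHz > fs/2 = 14.95 kHz, folds to fs − 19.5 kHz = 10.4 kHz.
Distinct values: {9.5 kHz, 10.4 kHz, 14.1 kHz}.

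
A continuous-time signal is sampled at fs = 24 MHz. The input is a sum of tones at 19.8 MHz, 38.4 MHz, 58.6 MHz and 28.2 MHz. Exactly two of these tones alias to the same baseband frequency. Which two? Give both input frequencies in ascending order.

19.8 MHz, 28.2 MHz

fs/2 = 12 MHz.
19.8 MHz > fs/2 = 12 MHz, folds to fs − 19.8 MHz = 4.2 MHz.
38.4 MHz mod fs = 14.4 MHz.
14.4 MHz > fs/2 = 12 MHz, folds to fs − 14.4 MHz = 9.6 MHz.
58.6 MHz mod fs = 10.6 MHz.
10.6 MHz ≤ fs/2 = 12 MHz, appears at 10.6 MHz.
28.2 MHz mod fs = 4.2 MHz.
4.2 MHz ≤ fs/2 = 12 MHz, appears at 4.2 MHz.
19.8 MHz and 28.2 MHz both map to 4.2 MHz.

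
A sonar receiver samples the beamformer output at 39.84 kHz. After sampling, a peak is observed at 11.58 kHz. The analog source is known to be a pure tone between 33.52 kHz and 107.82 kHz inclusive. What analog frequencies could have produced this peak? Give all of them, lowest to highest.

Frequencies that alias to 11.58 kHz are k·fs ± 11.58 kHz for integer k ≥ 0.
k=0: 11.58 kHz.
k=1: 28.26 kHz, 51.42 kHz.
k=2: 68.1 kHz, 91.26 kHz.
k=3: 107.94 kHz, 131.1 kHz.
Within [33.52 kHz, 107.82 kHz]: 51.42 kHz, 68.1 kHz, 91.26 kHz.

51.42 kHz, 68.1 kHz, 91.26 kHz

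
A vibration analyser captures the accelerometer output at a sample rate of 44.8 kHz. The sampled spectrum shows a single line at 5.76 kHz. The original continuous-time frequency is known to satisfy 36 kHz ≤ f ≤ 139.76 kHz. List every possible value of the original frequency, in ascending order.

39.04 kHz, 50.56 kHz, 83.84 kHz, 95.36 kHz, 128.64 kHz

Frequencies that alias to 5.76 kHz are k·fs ± 5.76 kHz for integer k ≥ 0.
k=0: 5.76 kHz.
k=1: 39.04 kHz, 50.56 kHz.
k=2: 83.84 kHz, 95.36 kHz.
k=3: 128.64 kHz, 140.16 kHz.
k=4: 173.44 kHz, 184.96 kHz.
Within [36 kHz, 139.76 kHz]: 39.04 kHz, 50.56 kHz, 83.84 kHz, 95.36 kHz, 128.64 kHz.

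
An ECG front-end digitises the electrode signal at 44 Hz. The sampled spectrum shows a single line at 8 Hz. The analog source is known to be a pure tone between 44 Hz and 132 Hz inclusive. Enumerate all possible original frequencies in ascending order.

Frequencies that alias to 8 Hz are k·fs ± 8 Hz for integer k ≥ 0.
k=0: 8 Hz.
k=1: 36 Hz, 52 Hz.
k=2: 80 Hz, 96 Hz.
k=3: 124 Hz, 140 Hz.
k=4: 168 Hz, 184 Hz.
Within [44 Hz, 132 Hz]: 52 Hz, 80 Hz, 96 Hz, 124 Hz.

52 Hz, 80 Hz, 96 Hz, 124 Hz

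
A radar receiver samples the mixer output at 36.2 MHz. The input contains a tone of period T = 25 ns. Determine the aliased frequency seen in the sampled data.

T = 25 ns → f = 1/T = 40 MHz.
40 MHz mod fs = 3.8 MHz.
3.8 MHz ≤ fs/2 = 18.1 MHz, appears at 3.8 MHz.

3.8 MHz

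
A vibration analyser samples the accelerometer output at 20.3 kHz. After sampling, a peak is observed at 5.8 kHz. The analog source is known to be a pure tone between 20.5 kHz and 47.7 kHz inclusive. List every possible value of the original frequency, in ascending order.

26.1 kHz, 34.8 kHz, 46.4 kHz

Frequencies that alias to 5.8 kHz are k·fs ± 5.8 kHz for integer k ≥ 0.
k=0: 5.8 kHz.
k=1: 14.5 kHz, 26.1 kHz.
k=2: 34.8 kHz, 46.4 kHz.
k=3: 55.1 kHz, 66.7 kHz.
Within [20.5 kHz, 47.7 kHz]: 26.1 kHz, 34.8 kHz, 46.4 kHz.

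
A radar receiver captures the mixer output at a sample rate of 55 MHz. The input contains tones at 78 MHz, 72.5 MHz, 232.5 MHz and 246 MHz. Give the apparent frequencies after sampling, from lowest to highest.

fs/2 = 27.5 MHz.
78 MHz mod fs = 23 MHz.
23 MHz ≤ fs/2 = 27.5 MHz, appears at 23 MHz.
72.5 MHz mod fs = 17.5 MHz.
17.5 MHz ≤ fs/2 = 27.5 MHz, appears at 17.5 MHz.
232.5 MHz mod fs = 12.5 MHz.
12.5 MHz ≤ fs/2 = 27.5 MHz, appears at 12.5 MHz.
246 MHz mod fs = 26 MHz.
26 MHz ≤ fs/2 = 27.5 MHz, appears at 26 MHz.
Distinct values: {12.5 MHz, 17.5 MHz, 23 MHz, 26 MHz}.

12.5 MHz, 17.5 MHz, 23 MHz, 26 MHz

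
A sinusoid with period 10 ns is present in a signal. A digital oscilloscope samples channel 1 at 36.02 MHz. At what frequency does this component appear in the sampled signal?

T = 10 ns → f = 1/T = 100 MHz.
100 MHz mod fs = 27.96 MHz.
27.96 MHz > fs/2 = 18.01 MHz, folds to fs − 27.96 MHz = 8.06 MHz.

8.06 MHz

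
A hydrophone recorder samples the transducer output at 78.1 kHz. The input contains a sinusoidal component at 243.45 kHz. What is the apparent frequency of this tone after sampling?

243.45 kHz mod fs = 9.15 kHz.
9.15 kHz ≤ fs/2 = 39.05 kHz, appears at 9.15 kHz.

9.15 kHz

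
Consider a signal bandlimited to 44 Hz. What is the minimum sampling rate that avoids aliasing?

Nyquist rate = 2 × 44 Hz = 88 Hz.

88 Hz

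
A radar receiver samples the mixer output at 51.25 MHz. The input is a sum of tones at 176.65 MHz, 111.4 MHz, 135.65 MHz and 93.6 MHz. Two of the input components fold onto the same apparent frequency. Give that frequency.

8.9 MHz

fs/2 = 25.625 MHz.
176.65 MHz mod fs = 22.9 MHz.
22.9 MHz ≤ fs/2 = 25.625 MHz, appears at 22.9 MHz.
111.4 MHz mod fs = 8.9 MHz.
8.9 MHz ≤ fs/2 = 25.625 MHz, appears at 8.9 MHz.
135.65 MHz mod fs = 33.15 MHz.
33.15 MHz > fs/2 = 25.625 MHz, folds to fs − 33.15 MHz = 18.1 MHz.
93.6 MHz mod fs = 42.35 MHz.
42.35 MHz > fs/2 = 25.625 MHz, folds to fs − 42.35 MHz = 8.9 MHz.
93.6 MHz and 111.4 MHz both map to 8.9 MHz.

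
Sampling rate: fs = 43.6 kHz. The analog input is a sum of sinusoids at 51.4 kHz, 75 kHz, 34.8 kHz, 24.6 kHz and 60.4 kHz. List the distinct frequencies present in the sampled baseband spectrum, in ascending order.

fs/2 = 21.8 kHz.
51.4 kHz mod fs = 7.8 kHz.
7.8 kHz ≤ fs/2 = 21.8 kHz, appears at 7.8 kHz.
75 kHz mod fs = 31.4 kHz.
31.4 kHz > fs/2 = 21.8 kHz, folds to fs − 31.4 kHz = 12.2 kHz.
34.8 kHz > fs/2 = 21.8 kHz, folds to fs − 34.8 kHz = 8.8 kHz.
24.6 kHz > fs/2 = 21.8 kHz, folds to fs − 24.6 kHz = 19 kHz.
60.4 kHz mod fs = 16.8 kHz.
16.8 kHz ≤ fs/2 = 21.8 kHz, appears at 16.8 kHz.
Distinct values: {7.8 kHz, 8.8 kHz, 12.2 kHz, 16.8 kHz, 19 kHz}.

7.8 kHz, 8.8 kHz, 12.2 kHz, 16.8 kHz, 19 kHz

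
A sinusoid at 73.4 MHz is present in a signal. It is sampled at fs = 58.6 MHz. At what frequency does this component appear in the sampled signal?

73.4 MHz mod fs = 14.8 MHz.
14.8 MHz ≤ fs/2 = 29.3 MHz, appears at 14.8 MHz.

14.8 MHz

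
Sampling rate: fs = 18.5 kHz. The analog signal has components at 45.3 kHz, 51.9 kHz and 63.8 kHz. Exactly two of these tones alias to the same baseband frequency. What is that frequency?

8.3 kHz

fs/2 = 9.25 kHz.
45.3 kHz mod fs = 8.3 kHz.
8.3 kHz ≤ fs/2 = 9.25 kHz, appears at 8.3 kHz.
51.9 kHz mod fs = 14.9 kHz.
14.9 kHz > fs/2 = 9.25 kHz, folds to fs − 14.9 kHz = 3.6 kHz.
63.8 kHz mod fs = 8.3 kHz.
8.3 kHz ≤ fs/2 = 9.25 kHz, appears at 8.3 kHz.
45.3 kHz and 63.8 kHz both map to 8.3 kHz.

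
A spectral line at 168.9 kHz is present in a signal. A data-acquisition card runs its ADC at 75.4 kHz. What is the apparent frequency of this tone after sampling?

18.1 kHz

168.9 kHz mod fs = 18.1 kHz.
18.1 kHz ≤ fs/2 = 37.7 kHz, appears at 18.1 kHz.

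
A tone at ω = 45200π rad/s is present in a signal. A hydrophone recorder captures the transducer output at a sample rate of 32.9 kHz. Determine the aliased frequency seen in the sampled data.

ω = 45200π rad/s → f = ω/(2π) = 22600 Hz = 22.6 kHz.
22.6 kHz > fs/2 = 16.45 kHz, folds to fs − 22.6 kHz = 10.3 kHz.

10.3 kHz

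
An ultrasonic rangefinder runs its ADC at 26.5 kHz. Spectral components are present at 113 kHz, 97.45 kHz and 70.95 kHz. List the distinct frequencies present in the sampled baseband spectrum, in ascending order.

fs/2 = 13.25 kHz.
113 kHz mod fs = 7 kHz.
7 kHz ≤ fs/2 = 13.25 kHz, appears at 7 kHz.
97.45 kHz mod fs = 17.95 kHz.
17.95 kHz > fs/2 = 13.25 kHz, folds to fs − 17.95 kHz = 8.55 kHz.
70.95 kHz mod fs = 17.95 kHz.
17.95 kHz > fs/2 = 13.25 kHz, folds to fs − 17.95 kHz = 8.55 kHz.
Distinct values: {7 kHz, 8.55 kHz}.

7 kHz, 8.55 kHz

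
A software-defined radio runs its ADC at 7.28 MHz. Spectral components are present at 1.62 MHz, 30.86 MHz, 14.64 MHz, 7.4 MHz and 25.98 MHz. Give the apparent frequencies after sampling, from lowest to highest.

fs/2 = 3.64 MHz.
1.62 MHz ≤ fs/2 = 3.64 MHz, passes unchanged.
30.86 MHz mod fs = 1.74 MHz.
1.74 MHz ≤ fs/2 = 3.64 MHz, appears at 1.74 MHz.
14.64 MHz mod fs = 0.08 MHz.
0.08 MHz ≤ fs/2 = 3.64 MHz, appears at 0.08 MHz.
7.4 MHz mod fs = 0.12 MHz.
0.12 MHz ≤ fs/2 = 3.64 MHz, appears at 0.12 MHz.
25.98 MHz mod fs = 4.14 MHz.
4.14 MHz > fs/2 = 3.64 MHz, folds to fs − 4.14 MHz = 3.14 MHz.
Distinct values: {0.08 MHz, 0.12 MHz, 1.62 MHz, 1.74 MHz, 3.14 MHz}.

0.08 MHz, 0.12 MHz, 1.62 MHz, 1.74 MHz, 3.14 MHz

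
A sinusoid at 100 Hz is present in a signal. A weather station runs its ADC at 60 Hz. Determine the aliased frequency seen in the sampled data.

20 Hz

100 Hz mod fs = 40 Hz.
40 Hz > fs/2 = 30 Hz, folds to fs − 40 Hz = 20 Hz.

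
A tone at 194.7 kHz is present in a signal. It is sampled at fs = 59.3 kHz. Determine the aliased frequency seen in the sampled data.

194.7 kHz mod fs = 16.8 kHz.
16.8 kHz ≤ fs/2 = 29.65 kHz, appears at 16.8 kHz.

16.8 kHz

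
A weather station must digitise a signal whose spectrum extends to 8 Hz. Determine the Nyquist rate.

16 Hz

Nyquist rate = 2 × 8 Hz = 16 Hz.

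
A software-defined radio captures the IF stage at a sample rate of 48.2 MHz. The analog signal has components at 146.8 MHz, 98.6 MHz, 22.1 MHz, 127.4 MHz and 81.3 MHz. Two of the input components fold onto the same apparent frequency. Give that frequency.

2.2 MHz

fs/2 = 24.1 MHz.
146.8 MHz mod fs = 2.2 MHz.
2.2 MHz ≤ fs/2 = 24.1 MHz, appears at 2.2 MHz.
98.6 MHz mod fs = 2.2 MHz.
2.2 MHz ≤ fs/2 = 24.1 MHz, appears at 2.2 MHz.
22.1 MHz ≤ fs/2 = 24.1 MHz, passes unchanged.
127.4 MHz mod fs = 31 MHz.
31 MHz > fs/2 = 24.1 MHz, folds to fs − 31 MHz = 17.2 MHz.
81.3 MHz mod fs = 33.1 MHz.
33.1 MHz > fs/2 = 24.1 MHz, folds to fs − 33.1 MHz = 15.1 MHz.
98.6 MHz and 146.8 MHz both map to 2.2 MHz.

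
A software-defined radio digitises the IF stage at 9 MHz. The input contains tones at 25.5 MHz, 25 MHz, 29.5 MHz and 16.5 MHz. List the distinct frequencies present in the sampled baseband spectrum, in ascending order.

1.5 MHz, 2 MHz, 2.5 MHz

fs/2 = 4.5 MHz.
25.5 MHz mod fs = 7.5 MHz.
7.5 MHz > fs/2 = 4.5 MHz, folds to fs − 7.5 MHz = 1.5 MHz.
25 MHz mod fs = 7 MHz.
7 MHz > fs/2 = 4.5 MHz, folds to fs − 7 MHz = 2 MHz.
29.5 MHz mod fs = 2.5 MHz.
2.5 MHz ≤ fs/2 = 4.5 MHz, appears at 2.5 MHz.
16.5 MHz mod fs = 7.5 MHz.
7.5 MHz > fs/2 = 4.5 MHz, folds to fs − 7.5 MHz = 1.5 MHz.
Distinct values: {1.5 MHz, 2 MHz, 2.5 MHz}.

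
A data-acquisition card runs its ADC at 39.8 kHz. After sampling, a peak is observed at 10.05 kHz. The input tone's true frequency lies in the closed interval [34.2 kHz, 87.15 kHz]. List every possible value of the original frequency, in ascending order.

Frequencies that alias to 10.05 kHz are k·fs ± 10.05 kHz for integer k ≥ 0.
k=0: 10.05 kHz.
k=1: 29.75 kHz, 49.85 kHz.
k=2: 69.55 kHz, 89.65 kHz.
k=3: 109.35 kHz, 129.45 kHz.
Within [34.2 kHz, 87.15 kHz]: 49.85 kHz, 69.55 kHz.

49.85 kHz, 69.55 kHz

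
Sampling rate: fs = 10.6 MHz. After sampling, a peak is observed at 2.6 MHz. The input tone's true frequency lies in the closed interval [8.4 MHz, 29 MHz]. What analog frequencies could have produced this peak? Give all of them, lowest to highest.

13.2 MHz, 18.6 MHz, 23.8 MHz

Frequencies that alias to 2.6 MHz are k·fs ± 2.6 MHz for integer k ≥ 0.
k=0: 2.6 MHz.
k=1: 8 MHz, 13.2 MHz.
k=2: 18.6 MHz, 23.8 MHz.
k=3: 29.2 MHz, 34.4 MHz.
Within [8.4 MHz, 29 MHz]: 13.2 MHz, 18.6 MHz, 23.8 MHz.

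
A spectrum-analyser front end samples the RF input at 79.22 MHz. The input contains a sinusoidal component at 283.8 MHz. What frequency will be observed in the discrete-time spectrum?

283.8 MHz mod fs = 46.14 MHz.
46.14 MHz > fs/2 = 39.61 MHz, folds to fs − 46.14 MHz = 33.08 MHz.

33.08 MHz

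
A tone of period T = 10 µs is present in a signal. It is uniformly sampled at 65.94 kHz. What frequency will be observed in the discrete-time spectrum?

31.88 kHz

T = 10 µs → f = 1/T = 100 kHz.
100 kHz mod fs = 34.06 kHz.
34.06 kHz > fs/2 = 32.97 kHz, folds to fs − 34.06 kHz = 31.88 kHz.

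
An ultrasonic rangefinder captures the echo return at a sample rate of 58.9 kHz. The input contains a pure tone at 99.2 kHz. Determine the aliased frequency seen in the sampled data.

18.6 kHz

99.2 kHz mod fs = 40.3 kHz.
40.3 kHz > fs/2 = 29.45 kHz, folds to fs − 40.3 kHz = 18.6 kHz.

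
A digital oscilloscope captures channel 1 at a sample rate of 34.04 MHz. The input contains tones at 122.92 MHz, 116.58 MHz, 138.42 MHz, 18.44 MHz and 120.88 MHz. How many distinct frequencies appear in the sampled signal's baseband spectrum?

fs/2 = 17.02 MHz.
122.92 MHz mod fs = 20.8 MHz.
20.8 MHz > fs/2 = 17.02 MHz, folds to fs − 20.8 MHz = 13.24 MHz.
116.58 MHz mod fs = 14.46 MHz.
14.46 MHz ≤ fs/2 = 17.02 MHz, appears at 14.46 MHz.
138.42 MHz mod fs = 2.26 MHz.
2.26 MHz ≤ fs/2 = 17.02 MHz, appears at 2.26 MHz.
18.44 MHz > fs/2 = 17.02 MHz, folds to fs − 18.44 MHz = 15.6 MHz.
120.88 MHz mod fs = 18.76 MHz.
18.76 MHz > fs/2 = 17.02 MHz, folds to fs − 18.76 MHz = 15.28 MHz.
Distinct values: {2.26 MHz, 13.24 MHz, 14.46 MHz, 15.28 MHz, 15.6 MHz} → 5.

5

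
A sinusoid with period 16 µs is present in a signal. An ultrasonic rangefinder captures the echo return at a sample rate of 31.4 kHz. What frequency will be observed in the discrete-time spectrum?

T = 16 µs → f = 1/T = 62.5 kHz.
62.5 kHz mod fs = 31.1 kHz.
31.1 kHz > fs/2 = 15.7 kHz, folds to fs − 31.1 kHz = 0.3 kHz.

0.3 kHz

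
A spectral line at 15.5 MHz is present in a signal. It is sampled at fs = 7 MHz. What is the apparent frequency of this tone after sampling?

15.5 MHz mod fs = 1.5 MHz.
1.5 MHz ≤ fs/2 = 3.5 MHz, appears at 1.5 MHz.

1.5 MHz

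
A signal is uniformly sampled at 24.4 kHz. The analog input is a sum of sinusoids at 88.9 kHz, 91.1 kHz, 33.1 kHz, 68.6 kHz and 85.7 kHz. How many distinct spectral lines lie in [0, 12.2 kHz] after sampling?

4

fs/2 = 12.2 kHz.
88.9 kHz mod fs = 15.7 kHz.
15.7 kHz > fs/2 = 12.2 kHz, folds to fs − 15.7 kHz = 8.7 kHz.
91.1 kHz mod fs = 17.9 kHz.
17.9 kHz > fs/2 = 12.2 kHz, folds to fs − 17.9 kHz = 6.5 kHz.
33.1 kHz mod fs = 8.7 kHz.
8.7 kHz ≤ fs/2 = 12.2 kHz, appears at 8.7 kHz.
68.6 kHz mod fs = 19.8 kHz.
19.8 kHz > fs/2 = 12.2 kHz, folds to fs − 19.8 kHz = 4.6 kHz.
85.7 kHz mod fs = 12.5 kHz.
12.5 kHz > fs/2 = 12.2 kHz, folds to fs − 12.5 kHz = 11.9 kHz.
Distinct values: {4.6 kHz, 6.5 kHz, 8.7 kHz, 11.9 kHz} → 4.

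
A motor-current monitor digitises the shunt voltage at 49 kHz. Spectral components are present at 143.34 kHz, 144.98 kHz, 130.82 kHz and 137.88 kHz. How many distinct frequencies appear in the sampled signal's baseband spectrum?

4

fs/2 = 24.5 kHz.
143.34 kHz mod fs = 45.34 kHz.
45.34 kHz > fs/2 = 24.5 kHz, folds to fs − 45.34 kHz = 3.66 kHz.
144.98 kHz mod fs = 46.98 kHz.
46.98 kHz > fs/2 = 24.5 kHz, folds to fs − 46.98 kHz = 2.02 kHz.
130.82 kHz mod fs = 32.82 kHz.
32.82 kHz > fs/2 = 24.5 kHz, folds to fs − 32.82 kHz = 16.18 kHz.
137.88 kHz mod fs = 39.88 kHz.
39.88 kHz > fs/2 = 24.5 kHz, folds to fs − 39.88 kHz = 9.12 kHz.
Distinct values: {2.02 kHz, 3.66 kHz, 9.12 kHz, 16.18 kHz} → 4.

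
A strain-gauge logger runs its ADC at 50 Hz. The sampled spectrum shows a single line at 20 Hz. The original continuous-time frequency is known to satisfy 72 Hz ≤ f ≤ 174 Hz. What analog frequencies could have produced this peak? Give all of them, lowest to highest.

80 Hz, 120 Hz, 130 Hz, 170 Hz

Frequencies that alias to 20 Hz are k·fs ± 20 Hz for integer k ≥ 0.
k=0: 20 Hz.
k=1: 30 Hz, 70 Hz.
k=2: 80 Hz, 120 Hz.
k=3: 130 Hz, 170 Hz.
k=4: 180 Hz, 220 Hz.
Within [72 Hz, 174 Hz]: 80 Hz, 120 Hz, 130 Hz, 170 Hz.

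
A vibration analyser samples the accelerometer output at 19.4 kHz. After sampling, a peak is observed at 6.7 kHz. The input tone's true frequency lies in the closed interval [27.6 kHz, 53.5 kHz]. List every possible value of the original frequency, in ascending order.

Frequencies that alias to 6.7 kHz are k·fs ± 6.7 kHz for integer k ≥ 0.
k=0: 6.7 kHz.
k=1: 12.7 kHz, 26.1 kHz.
k=2: 32.1 kHz, 45.5 kHz.
k=3: 51.5 kHz, 64.9 kHz.
k=4: 70.9 kHz, 84.3 kHz.
Within [27.6 kHz, 53.5 kHz]: 32.1 kHz, 45.5 kHz, 51.5 kHz.

32.1 kHz, 45.5 kHz, 51.5 kHz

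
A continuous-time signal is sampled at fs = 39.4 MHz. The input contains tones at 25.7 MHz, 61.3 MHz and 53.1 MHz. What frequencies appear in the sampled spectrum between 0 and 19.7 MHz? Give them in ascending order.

fs/2 = 19.7 MHz.
25.7 MHz > fs/2 = 19.7 MHz, folds to fs − 25.7 MHz = 13.7 MHz.
61.3 MHz mod fs = 21.9 MHz.
21.9 MHz > fs/2 = 19.7 MHz, folds to fs − 21.9 MHz = 17.5 MHz.
53.1 MHz mod fs = 13.7 MHz.
13.7 MHz ≤ fs/2 = 19.7 MHz, appears at 13.7 MHz.
Distinct values: {13.7 MHz, 17.5 MHz}.

13.7 MHz, 17.5 MHz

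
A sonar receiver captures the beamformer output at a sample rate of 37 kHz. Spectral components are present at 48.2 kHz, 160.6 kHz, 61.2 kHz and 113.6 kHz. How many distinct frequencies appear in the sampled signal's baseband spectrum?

fs/2 = 18.5 kHz.
48.2 kHz mod fs = 11.2 kHz.
11.2 kHz ≤ fs/2 = 18.5 kHz, appears at 11.2 kHz.
160.6 kHz mod fs = 12.6 kHz.
12.6 kHz ≤ fs/2 = 18.5 kHz, appears at 12.6 kHz.
61.2 kHz mod fs = 24.2 kHz.
24.2 kHz > fs/2 = 18.5 kHz, folds to fs − 24.2 kHz = 12.8 kHz.
113.6 kHz mod fs = 2.6 kHz.
2.6 kHz ≤ fs/2 = 18.5 kHz, appears at 2.6 kHz.
Distinct values: {2.6 kHz, 11.2 kHz, 12.6 kHz, 12.8 kHz} → 4.

4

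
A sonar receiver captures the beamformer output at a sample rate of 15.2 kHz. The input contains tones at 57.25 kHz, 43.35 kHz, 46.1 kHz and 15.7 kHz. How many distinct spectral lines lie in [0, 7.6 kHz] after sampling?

3

fs/2 = 7.6 kHz.
57.25 kHz mod fs = 11.65 kHz.
11.65 kHz > fs/2 = 7.6 kHz, folds to fs − 11.65 kHz = 3.55 kHz.
43.35 kHz mod fs = 12.95 kHz.
12.95 kHz > fs/2 = 7.6 kHz, folds to fs − 12.95 kHz = 2.25 kHz.
46.1 kHz mod fs = 0.5 kHz.
0.5 kHz ≤ fs/2 = 7.6 kHz, appears at 0.5 kHz.
15.7 kHz mod fs = 0.5 kHz.
0.5 kHz ≤ fs/2 = 7.6 kHz, appears at 0.5 kHz.
Distinct values: {0.5 kHz, 2.25 kHz, 3.55 kHz} → 3.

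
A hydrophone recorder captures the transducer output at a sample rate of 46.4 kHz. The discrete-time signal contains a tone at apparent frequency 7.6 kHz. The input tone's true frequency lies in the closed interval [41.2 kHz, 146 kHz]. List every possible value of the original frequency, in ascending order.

54 kHz, 85.2 kHz, 100.4 kHz, 131.6 kHz

Frequencies that alias to 7.6 kHz are k·fs ± 7.6 kHz for integer k ≥ 0.
k=0: 7.6 kHz.
k=1: 38.8 kHz, 54 kHz.
k=2: 85.2 kHz, 100.4 kHz.
k=3: 131.6 kHz, 146.8 kHz.
k=4: 178 kHz, 193.2 kHz.
Within [41.2 kHz, 146 kHz]: 54 kHz, 85.2 kHz, 100.4 kHz, 131.6 kHz.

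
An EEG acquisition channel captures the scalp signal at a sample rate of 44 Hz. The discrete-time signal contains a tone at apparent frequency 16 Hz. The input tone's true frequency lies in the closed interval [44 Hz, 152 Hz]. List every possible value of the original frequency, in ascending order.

Frequencies that alias to 16 Hz are k·fs ± 16 Hz for integer k ≥ 0.
k=0: 16 Hz.
k=1: 28 Hz, 60 Hz.
k=2: 72 Hz, 104 Hz.
k=3: 116 Hz, 148 Hz.
k=4: 160 Hz, 192 Hz.
Within [44 Hz, 152 Hz]: 60 Hz, 72 Hz, 104 Hz, 116 Hz, 148 Hz.

60 Hz, 72 Hz, 104 Hz, 116 Hz, 148 Hz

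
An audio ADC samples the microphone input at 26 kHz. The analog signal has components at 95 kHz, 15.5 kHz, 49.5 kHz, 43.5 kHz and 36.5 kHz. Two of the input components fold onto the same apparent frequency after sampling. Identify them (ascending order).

fs/2 = 13 kHz.
95 kHz mod fs = 17 kHz.
17 kHz > fs/2 = 13 kHz, folds to fs − 17 kHz = 9 kHz.
15.5 kHz > fs/2 = 13 kHz, folds to fs − 15.5 kHz = 10.5 kHz.
49.5 kHz mod fs = 23.5 kHz.
23.5 kHz > fs/2 = 13 kHz, folds to fs − 23.5 kHz = 2.5 kHz.
43.5 kHz mod fs = 17.5 kHz.
17.5 kHz > fs/2 = 13 kHz, folds to fs − 17.5 kHz = 8.5 kHz.
36.5 kHz mod fs = 10.5 kHz.
10.5 kHz ≤ fs/2 = 13 kHz, appears at 10.5 kHz.
15.5 kHz and 36.5 kHz both map to 10.5 kHz.

15.5 kHz, 36.5 kHz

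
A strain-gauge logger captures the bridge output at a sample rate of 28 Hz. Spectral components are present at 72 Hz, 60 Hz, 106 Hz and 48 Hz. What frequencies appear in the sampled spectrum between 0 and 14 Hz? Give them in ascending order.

fs/2 = 14 Hz.
72 Hz mod fs = 16 Hz.
16 Hz > fs/2 = 14 Hz, folds to fs − 16 Hz = 12 Hz.
60 Hz mod fs = 4 Hz.
4 Hz ≤ fs/2 = 14 Hz, appears at 4 Hz.
106 Hz mod fs = 22 Hz.
22 Hz > fs/2 = 14 Hz, folds to fs − 22 Hz = 6 Hz.
48 Hz mod fs = 20 Hz.
20 Hz > fs/2 = 14 Hz, folds to fs − 20 Hz = 8 Hz.
Distinct values: {4 Hz, 6 Hz, 8 Hz, 12 Hz}.

4 Hz, 6 Hz, 8 Hz, 12 Hz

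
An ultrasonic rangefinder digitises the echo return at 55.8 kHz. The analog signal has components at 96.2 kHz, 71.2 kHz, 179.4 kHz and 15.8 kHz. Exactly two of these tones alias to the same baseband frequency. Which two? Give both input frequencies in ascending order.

71.2 kHz, 96.2 kHz

fs/2 = 27.9 kHz.
96.2 kHz mod fs = 40.4 kHz.
40.4 kHz > fs/2 = 27.9 kHz, folds to fs − 40.4 kHz = 15.4 kHz.
71.2 kHz mod fs = 15.4 kHz.
15.4 kHz ≤ fs/2 = 27.9 kHz, appears at 15.4 kHz.
179.4 kHz mod fs = 12 kHz.
12 kHz ≤ fs/2 = 27.9 kHz, appears at 12 kHz.
15.8 kHz ≤ fs/2 = 27.9 kHz, passes unchanged.
71.2 kHz and 96.2 kHz both map to 15.4 kHz.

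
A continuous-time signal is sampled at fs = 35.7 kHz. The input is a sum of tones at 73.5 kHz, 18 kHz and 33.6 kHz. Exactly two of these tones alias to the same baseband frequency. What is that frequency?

2.1 kHz

fs/2 = 17.85 kHz.
73.5 kHz mod fs = 2.1 kHz.
2.1 kHz ≤ fs/2 = 17.85 kHz, appears at 2.1 kHz.
18 kHz > fs/2 = 17.85 kHz, folds to fs − 18 kHz = 17.7 kHz.
33.6 kHz > fs/2 = 17.85 kHz, folds to fs − 33.6 kHz = 2.1 kHz.
33.6 kHz and 73.5 kHz both map to 2.1 kHz.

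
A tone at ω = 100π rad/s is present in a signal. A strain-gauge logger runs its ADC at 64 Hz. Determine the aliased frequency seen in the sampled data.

ω = 100π rad/s → f = ω/(2π) = 50 Hz.
50 Hz > fs/2 = 32 Hz, folds to fs − 50 Hz = 14 Hz.

14 Hz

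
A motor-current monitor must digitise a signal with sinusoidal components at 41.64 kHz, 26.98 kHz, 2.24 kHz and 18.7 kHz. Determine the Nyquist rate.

83.28 kHz

Highest-frequency component: 41.64 kHz.
Nyquist rate = 2 × 41.64 kHz = 83.28 kHz.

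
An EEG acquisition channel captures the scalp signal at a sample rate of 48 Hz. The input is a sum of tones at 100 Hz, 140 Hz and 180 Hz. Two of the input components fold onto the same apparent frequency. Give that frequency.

fs/2 = 24 Hz.
100 Hz mod fs = 4 Hz.
4 Hz ≤ fs/2 = 24 Hz, appears at 4 Hz.
140 Hz mod fs = 44 Hz.
44 Hz > fs/2 = 24 Hz, folds to fs − 44 Hz = 4 Hz.
180 Hz mod fs = 36 Hz.
36 Hz > fs/2 = 24 Hz, folds to fs − 36 Hz = 12 Hz.
100 Hz and 140 Hz both map to 4 Hz.

4 Hz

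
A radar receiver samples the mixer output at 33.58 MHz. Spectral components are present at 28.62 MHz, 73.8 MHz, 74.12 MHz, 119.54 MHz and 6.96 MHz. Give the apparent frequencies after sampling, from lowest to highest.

4.96 MHz, 6.64 MHz, 6.96 MHz, 14.78 MHz

fs/2 = 16.79 MHz.
28.62 MHz > fs/2 = 16.79 MHz, folds to fs − 28.62 MHz = 4.96 MHz.
73.8 MHz mod fs = 6.64 MHz.
6.64 MHz ≤ fs/2 = 16.79 MHz, appears at 6.64 MHz.
74.12 MHz mod fs = 6.96 MHz.
6.96 MHz ≤ fs/2 = 16.79 MHz, appears at 6.96 MHz.
119.54 MHz mod fs = 18.8 MHz.
18.8 MHz > fs/2 = 16.79 MHz, folds to fs − 18.8 MHz = 14.78 MHz.
6.96 MHz ≤ fs/2 = 16.79 MHz, passes unchanged.
Distinct values: {4.96 MHz, 6.64 MHz, 6.96 MHz, 14.78 MHz}.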